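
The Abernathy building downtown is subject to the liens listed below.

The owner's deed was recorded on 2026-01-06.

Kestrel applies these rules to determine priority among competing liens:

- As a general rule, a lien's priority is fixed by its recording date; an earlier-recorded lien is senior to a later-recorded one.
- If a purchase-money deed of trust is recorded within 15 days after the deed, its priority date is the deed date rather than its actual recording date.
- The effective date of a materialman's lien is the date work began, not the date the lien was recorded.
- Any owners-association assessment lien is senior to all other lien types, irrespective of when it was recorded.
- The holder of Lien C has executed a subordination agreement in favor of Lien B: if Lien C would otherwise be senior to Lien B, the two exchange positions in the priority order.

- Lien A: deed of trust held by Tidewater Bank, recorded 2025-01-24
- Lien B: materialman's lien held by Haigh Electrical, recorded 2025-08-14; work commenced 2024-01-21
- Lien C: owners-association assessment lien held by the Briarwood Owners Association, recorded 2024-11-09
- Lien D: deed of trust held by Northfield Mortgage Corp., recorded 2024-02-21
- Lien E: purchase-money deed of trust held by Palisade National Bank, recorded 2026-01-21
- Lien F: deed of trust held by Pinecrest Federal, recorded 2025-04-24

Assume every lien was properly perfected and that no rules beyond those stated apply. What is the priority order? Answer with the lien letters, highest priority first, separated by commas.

B, C, D, A, F, E

Effective dates after the stated exceptions: B is treated as recorded 2024-01-21, the work-commencement date; E was recorded within the 15-day window, so its effective date is the deed date 2026-01-06.
C is an owners-association assessment lien and takes priority over every other lien.
Ordering the rest by effective date: B (2024-01-21), D (2024-02-21), A (2025-01-24), F (2025-04-24), E (2026-01-06).
C is senior to B before the subordination, so the two trade places.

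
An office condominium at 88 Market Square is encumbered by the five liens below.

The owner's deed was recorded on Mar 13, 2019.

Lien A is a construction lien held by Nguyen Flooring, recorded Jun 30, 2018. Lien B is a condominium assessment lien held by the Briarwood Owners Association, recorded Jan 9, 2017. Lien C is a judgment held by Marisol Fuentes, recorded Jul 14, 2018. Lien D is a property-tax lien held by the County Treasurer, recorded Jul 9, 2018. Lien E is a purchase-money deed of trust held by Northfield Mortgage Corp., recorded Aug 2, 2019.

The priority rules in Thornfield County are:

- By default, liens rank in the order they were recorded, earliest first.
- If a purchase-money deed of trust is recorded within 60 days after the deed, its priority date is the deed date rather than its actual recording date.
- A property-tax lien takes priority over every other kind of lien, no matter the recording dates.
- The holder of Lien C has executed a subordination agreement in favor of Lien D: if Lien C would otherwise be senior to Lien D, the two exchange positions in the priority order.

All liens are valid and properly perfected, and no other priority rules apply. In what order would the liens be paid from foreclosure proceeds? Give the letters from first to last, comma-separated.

D, B, A, C, E

Effective dates: E was recorded 142 days after the deed — beyond 60 days — so no relation-back applies.
As a property-tax lien, D is senior to every other lien.
Among the remaining liens, by effective date: B (Jan 9, 2017), A (Jun 30, 2018), C (Jul 14, 2018), E (Aug 2, 2019).
C is already junior to D, so the subordination agreement changes nothing.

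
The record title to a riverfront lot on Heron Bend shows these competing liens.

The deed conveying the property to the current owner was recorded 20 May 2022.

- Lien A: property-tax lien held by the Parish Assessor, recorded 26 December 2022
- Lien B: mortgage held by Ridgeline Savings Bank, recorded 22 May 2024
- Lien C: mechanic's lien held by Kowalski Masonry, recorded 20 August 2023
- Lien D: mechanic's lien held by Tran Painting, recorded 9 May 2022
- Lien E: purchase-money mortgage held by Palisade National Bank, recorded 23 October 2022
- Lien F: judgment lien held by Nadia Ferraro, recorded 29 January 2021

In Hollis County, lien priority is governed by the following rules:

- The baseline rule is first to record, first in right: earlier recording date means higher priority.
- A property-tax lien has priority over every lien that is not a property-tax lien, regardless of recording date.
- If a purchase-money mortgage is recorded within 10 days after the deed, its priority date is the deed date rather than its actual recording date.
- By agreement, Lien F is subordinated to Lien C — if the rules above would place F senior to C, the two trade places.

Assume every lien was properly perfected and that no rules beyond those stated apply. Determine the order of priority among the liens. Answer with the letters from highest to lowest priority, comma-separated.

A, C, D, E, F, B

Adjusting effective dates: E was recorded 156 days after the deed, outside the 10-day window, so it keeps its recording date.
A, as a property-tax lien, has superpriority and ranks first.
Among the remaining liens, by effective date: F (29 January 2021), D (9 May 2022), E (23 October 2022), C (20 August 2023), B (22 May 2024).
F would otherwise be senior to C, so under the subordination agreement F and C exchange positions.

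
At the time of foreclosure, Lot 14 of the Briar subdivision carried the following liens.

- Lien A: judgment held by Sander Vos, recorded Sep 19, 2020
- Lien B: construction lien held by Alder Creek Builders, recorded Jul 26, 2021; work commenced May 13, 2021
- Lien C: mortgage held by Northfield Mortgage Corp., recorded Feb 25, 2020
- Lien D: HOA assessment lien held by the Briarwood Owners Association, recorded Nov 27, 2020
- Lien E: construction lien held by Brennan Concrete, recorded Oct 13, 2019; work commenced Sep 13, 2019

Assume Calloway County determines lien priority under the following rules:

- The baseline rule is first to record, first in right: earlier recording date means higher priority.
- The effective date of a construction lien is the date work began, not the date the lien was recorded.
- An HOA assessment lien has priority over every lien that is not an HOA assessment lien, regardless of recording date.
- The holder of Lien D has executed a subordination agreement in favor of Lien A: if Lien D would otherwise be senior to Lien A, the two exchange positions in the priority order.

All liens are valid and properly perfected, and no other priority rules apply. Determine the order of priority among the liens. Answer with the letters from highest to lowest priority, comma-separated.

First, effective dates: B is treated as recorded May 13, 2021, the work-commencement date; E's effective date is Sep 13, 2019, when work began.
D is an HOA assessment lien, so it outranks all other liens regardless of date.
Ordering the rest by effective date: E (Sep 13, 2019), C (Feb 25, 2020), A (Sep 19, 2020), B (May 13, 2021).
D would otherwise be senior to A, so under the subordination agreement D and A exchange positions.

A, E, C, D, B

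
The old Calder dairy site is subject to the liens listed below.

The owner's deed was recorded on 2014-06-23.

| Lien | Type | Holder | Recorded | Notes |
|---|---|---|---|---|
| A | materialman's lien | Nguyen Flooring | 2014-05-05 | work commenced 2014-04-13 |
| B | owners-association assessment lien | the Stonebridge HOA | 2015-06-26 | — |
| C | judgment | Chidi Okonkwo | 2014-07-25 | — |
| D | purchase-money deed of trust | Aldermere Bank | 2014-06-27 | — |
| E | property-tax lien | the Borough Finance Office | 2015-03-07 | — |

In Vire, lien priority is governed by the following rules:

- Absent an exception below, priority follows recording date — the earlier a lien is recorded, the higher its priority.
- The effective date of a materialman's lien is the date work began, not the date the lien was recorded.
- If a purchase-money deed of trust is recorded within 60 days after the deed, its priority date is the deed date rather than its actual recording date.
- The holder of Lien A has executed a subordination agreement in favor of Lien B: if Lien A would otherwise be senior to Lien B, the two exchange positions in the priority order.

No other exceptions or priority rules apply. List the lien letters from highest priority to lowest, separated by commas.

Effective dates after the stated exceptions: A is treated as recorded 2014-04-13, the work-commencement date; D relates back to the deed date 2014-06-23.
By effective date: A (2014-04-13), D (2014-06-23), C (2014-07-25), E (2015-03-07), B (2015-06-26).
A is senior to B before the subordination, so the two trade places.

B, D, C, E, A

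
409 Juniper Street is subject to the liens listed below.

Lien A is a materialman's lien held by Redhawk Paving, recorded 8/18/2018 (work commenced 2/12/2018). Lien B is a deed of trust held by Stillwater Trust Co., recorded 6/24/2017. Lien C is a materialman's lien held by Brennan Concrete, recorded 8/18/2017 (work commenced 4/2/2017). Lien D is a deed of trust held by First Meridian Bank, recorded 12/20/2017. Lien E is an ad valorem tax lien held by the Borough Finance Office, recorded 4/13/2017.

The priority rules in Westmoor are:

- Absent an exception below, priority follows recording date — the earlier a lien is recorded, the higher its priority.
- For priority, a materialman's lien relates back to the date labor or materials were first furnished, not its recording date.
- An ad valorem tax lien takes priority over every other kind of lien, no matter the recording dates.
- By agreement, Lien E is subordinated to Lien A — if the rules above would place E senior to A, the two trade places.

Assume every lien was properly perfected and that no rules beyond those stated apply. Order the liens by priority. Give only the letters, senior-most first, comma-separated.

First, effective dates: A relates back to 2/12/2018 (work commenced); C relates back to 4/2/2017 (work commenced).
E, as an ad valorem tax lien, has superpriority and ranks first.
Among the remaining liens, by effective date: C (4/2/2017), B (6/24/2017), D (12/20/2017), A (2/12/2018).
E is senior to A before the subordination, so the two trade places.

A, C, B, D, E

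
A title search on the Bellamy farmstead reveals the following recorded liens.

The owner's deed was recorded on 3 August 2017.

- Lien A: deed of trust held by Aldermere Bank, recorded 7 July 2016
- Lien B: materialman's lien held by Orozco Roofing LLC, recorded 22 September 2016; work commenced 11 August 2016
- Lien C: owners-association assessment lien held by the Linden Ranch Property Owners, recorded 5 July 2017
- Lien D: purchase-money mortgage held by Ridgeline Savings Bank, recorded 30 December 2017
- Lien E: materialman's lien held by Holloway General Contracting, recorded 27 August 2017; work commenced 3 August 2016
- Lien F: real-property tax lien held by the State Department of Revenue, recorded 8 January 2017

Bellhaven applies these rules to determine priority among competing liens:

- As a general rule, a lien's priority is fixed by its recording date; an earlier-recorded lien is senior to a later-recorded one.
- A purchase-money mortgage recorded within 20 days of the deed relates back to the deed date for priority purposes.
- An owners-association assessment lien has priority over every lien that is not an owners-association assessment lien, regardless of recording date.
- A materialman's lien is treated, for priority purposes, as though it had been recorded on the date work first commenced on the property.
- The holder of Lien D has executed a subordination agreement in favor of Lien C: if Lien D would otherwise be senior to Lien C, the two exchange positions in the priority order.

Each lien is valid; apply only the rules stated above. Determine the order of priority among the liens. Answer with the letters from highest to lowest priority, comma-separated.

C, A, E, B, F, D

Adjusting effective dates: B relates back to 11 August 2016 (work commenced); D missed the 20-day window (149 days after the deed), so its recording date stands; E's effective date is 3 August 2016, when work began.
C, as an owners-association assessment lien, has superpriority and ranks first.
The other liens, earliest effective date first: A (7 July 2016), E (3 August 2016), B (11 August 2016), F (8 January 2017), D (30 December 2017).
D is already junior to C, so the subordination agreement changes nothing.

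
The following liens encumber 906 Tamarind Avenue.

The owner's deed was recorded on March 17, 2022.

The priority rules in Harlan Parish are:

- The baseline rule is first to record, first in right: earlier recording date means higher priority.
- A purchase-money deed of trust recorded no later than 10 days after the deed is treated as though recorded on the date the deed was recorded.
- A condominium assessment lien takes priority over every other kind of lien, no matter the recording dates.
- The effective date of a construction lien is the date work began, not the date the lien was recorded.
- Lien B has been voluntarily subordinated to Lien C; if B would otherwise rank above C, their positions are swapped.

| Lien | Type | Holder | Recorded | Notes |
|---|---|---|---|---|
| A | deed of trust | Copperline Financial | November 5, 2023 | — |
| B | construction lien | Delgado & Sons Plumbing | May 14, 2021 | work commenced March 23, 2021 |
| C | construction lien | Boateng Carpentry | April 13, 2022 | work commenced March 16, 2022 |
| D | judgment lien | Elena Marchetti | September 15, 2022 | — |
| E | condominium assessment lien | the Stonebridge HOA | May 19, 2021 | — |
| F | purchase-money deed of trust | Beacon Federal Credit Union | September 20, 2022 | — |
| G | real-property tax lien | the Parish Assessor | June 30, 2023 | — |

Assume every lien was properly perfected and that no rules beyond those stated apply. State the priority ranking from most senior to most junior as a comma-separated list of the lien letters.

E, C, B, D, F, G, A

Effective dates after the stated exceptions: B is treated as recorded March 23, 2021, the work-commencement date; C is treated as recorded March 16, 2022, the work-commencement date; F was recorded 187 days after the deed, outside the 10-day window, so it keeps its recording date.
E is a condominium assessment lien and takes priority over every other lien.
Ordering the rest by effective date: B (March 23, 2021), C (March 16, 2022), D (September 15, 2022), F (September 20, 2022), G (June 30, 2023), A (November 5, 2023).
The subordination applies — B was senior to C — so B and C swap.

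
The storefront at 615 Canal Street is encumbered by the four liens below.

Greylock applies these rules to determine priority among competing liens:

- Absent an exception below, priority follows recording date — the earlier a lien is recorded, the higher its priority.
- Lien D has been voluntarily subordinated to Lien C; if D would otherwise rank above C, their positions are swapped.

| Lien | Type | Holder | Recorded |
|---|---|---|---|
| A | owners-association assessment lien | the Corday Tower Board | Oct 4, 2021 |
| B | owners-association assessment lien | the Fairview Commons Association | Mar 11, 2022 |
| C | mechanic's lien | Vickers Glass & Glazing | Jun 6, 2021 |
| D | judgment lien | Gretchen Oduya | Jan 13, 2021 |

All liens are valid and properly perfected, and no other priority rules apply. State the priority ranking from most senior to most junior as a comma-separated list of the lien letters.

C, D, A, B

By effective date, earliest first: D (Jan 13, 2021), C (Jun 6, 2021), A (Oct 4, 2021), B (Mar 11, 2022).
D is senior to C before the subordination, so the two trade places.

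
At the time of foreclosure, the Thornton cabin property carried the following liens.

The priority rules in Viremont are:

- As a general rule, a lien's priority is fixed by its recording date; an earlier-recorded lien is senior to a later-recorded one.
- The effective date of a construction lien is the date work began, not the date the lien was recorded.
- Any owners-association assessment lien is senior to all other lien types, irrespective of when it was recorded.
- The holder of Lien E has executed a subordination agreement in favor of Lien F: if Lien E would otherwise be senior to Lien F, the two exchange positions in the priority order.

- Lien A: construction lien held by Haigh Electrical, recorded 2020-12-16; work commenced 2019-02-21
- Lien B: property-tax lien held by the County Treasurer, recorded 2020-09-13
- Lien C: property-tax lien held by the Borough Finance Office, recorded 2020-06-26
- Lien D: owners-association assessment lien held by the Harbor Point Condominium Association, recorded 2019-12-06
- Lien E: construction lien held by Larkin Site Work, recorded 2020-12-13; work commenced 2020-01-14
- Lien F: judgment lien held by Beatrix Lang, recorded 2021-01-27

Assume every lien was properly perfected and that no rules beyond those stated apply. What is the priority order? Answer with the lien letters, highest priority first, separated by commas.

D, A, F, C, B, E

First, effective dates: A is treated as recorded 2019-02-21, the work-commencement date; E is treated as recorded 2020-01-14, the work-commencement date.
As an owners-association assessment lien, D is senior to every other lien.
Remaining liens by effective date: A (2019-02-21), E (2020-01-14), C (2020-06-26), B (2020-09-13), F (2021-01-27).
E would otherwise be senior to F, so under the subordination agreement E and F exchange positions.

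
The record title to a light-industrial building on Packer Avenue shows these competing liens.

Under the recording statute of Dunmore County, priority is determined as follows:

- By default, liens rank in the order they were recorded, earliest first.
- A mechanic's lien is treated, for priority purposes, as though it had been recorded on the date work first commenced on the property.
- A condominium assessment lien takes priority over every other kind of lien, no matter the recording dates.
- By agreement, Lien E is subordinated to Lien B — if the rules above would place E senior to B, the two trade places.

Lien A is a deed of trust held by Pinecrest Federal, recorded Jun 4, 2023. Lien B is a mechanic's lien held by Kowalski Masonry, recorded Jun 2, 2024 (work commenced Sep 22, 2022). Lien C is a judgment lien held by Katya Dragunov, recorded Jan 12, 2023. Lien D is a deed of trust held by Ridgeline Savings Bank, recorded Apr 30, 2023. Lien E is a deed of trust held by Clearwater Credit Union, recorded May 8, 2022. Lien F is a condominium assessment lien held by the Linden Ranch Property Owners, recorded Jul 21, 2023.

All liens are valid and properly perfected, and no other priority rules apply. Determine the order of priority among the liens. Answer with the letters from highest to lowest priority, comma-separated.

Effective dates after the stated exceptions: B is treated as recorded Sep 22, 2022, the work-commencement date.
As a condominium assessment lien, F is senior to every other lien.
Among the remaining liens, by effective date: E (May 8, 2022), B (Sep 22, 2022), C (Jan 12, 2023), D (Apr 30, 2023), A (Jun 4, 2023).
E is senior to B before the subordination, so the two trade places.

F, B, E, C, D, A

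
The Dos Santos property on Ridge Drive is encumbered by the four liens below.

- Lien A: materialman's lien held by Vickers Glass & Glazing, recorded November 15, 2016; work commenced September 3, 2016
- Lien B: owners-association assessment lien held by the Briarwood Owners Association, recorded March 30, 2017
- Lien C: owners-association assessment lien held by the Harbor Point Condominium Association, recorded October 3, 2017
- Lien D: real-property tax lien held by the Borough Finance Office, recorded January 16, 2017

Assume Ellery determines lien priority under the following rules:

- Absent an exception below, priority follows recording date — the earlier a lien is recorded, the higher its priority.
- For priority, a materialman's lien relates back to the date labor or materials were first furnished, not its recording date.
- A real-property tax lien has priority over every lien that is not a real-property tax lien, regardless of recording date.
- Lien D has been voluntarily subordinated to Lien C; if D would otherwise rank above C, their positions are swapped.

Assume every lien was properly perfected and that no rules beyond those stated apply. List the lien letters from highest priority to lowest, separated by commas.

C, A, B, D

First, effective dates: A is treated as recorded September 3, 2016, the work-commencement date.
D is a real-property tax lien, so it outranks all other liens regardless of date.
Remaining liens by effective date: A (September 3, 2016), B (March 30, 2017), C (October 3, 2017).
D is senior to C before the subordination, so the two trade places.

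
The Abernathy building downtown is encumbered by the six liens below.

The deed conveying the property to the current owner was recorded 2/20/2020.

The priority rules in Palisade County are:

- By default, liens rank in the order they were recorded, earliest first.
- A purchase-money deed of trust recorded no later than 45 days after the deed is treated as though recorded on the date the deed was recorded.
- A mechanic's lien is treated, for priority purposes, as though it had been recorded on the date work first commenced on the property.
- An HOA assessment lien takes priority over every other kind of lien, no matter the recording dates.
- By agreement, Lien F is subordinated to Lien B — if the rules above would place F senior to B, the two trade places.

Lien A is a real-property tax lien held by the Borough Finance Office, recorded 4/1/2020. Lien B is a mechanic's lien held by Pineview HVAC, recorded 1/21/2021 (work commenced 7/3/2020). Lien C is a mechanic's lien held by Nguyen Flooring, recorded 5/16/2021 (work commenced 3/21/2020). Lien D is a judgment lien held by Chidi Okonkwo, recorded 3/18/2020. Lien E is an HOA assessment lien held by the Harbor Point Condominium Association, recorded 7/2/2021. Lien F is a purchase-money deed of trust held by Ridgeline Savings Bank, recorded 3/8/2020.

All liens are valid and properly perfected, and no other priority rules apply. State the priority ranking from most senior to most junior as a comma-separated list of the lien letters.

E, B, D, C, A, F

Adjusting effective dates: B is treated as recorded 7/3/2020, the work-commencement date; C's effective date is 3/21/2020, when work began; F was recorded within the 45-day window, so its effective date is the deed date 2/20/2020.
E is an HOA assessment lien, so it outranks all other liens regardless of date.
Among the remaining liens, by effective date: F (2/20/2020), D (3/18/2020), C (3/21/2020), A (4/1/2020), B (7/3/2020).
F is senior to B before the subordination, so the two trade places.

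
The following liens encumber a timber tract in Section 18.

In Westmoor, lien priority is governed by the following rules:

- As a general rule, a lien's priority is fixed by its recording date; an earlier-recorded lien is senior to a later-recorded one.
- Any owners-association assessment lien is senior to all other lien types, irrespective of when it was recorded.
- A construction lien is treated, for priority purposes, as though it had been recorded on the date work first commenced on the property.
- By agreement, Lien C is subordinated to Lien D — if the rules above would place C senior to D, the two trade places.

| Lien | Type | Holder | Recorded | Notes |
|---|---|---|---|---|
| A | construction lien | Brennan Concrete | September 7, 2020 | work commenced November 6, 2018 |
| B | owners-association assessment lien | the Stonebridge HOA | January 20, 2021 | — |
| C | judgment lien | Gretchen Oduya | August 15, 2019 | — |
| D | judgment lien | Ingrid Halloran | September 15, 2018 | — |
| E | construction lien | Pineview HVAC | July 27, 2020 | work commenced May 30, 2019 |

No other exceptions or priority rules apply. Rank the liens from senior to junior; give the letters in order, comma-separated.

Effective dates: A's effective date is November 6, 2018, when work began; E is treated as recorded May 30, 2019, the work-commencement date.
B, as an owners-association assessment lien, has superpriority and ranks first.
Among the remaining liens, by effective date: D (September 15, 2018), A (November 6, 2018), E (May 30, 2019), C (August 15, 2019).
C already ranks below D; the subordination has no effect.

B, D, A, E, C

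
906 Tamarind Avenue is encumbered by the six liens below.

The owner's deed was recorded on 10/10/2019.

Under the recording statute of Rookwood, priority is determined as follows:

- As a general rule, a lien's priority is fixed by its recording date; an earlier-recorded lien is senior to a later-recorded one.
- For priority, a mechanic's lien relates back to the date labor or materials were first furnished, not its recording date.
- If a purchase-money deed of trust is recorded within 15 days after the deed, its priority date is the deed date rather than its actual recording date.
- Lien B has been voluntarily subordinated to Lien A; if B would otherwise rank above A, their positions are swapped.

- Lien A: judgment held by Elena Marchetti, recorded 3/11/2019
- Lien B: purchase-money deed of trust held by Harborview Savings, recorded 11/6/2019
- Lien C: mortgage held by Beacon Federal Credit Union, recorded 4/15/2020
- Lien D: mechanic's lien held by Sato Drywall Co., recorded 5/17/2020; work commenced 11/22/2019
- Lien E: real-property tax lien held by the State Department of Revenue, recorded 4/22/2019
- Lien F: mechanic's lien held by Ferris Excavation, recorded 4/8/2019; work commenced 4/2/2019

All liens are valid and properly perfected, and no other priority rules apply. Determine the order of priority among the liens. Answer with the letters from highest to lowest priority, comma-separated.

A, F, E, B, D, C

Effective dates after the stated exceptions: B was recorded 27 days after the deed — beyond 15 days — so no relation-back applies; D relates back to 11/22/2019 (work commenced); F is treated as recorded 4/2/2019, the work-commencement date.
Sorted by effective date: A (3/11/2019), F (4/2/2019), E (4/22/2019), B (11/6/2019), D (11/22/2019), C (4/15/2020).
B is already junior to A, so the subordination agreement changes nothing.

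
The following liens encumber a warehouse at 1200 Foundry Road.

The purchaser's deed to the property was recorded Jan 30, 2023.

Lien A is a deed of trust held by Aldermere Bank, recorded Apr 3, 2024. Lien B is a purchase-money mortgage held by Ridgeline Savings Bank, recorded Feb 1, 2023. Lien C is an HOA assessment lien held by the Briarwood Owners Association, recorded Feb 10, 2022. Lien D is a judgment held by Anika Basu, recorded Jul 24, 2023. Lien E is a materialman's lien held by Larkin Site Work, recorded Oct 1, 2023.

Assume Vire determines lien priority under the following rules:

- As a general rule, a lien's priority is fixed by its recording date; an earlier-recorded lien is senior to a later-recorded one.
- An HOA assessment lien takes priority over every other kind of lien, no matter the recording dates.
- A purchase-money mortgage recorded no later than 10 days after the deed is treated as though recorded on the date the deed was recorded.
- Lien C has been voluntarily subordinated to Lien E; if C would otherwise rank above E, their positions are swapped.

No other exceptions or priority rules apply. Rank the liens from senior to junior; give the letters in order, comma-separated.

First, effective dates: B relates back to the deed date Jan 30, 2023.
As an HOA assessment lien, C is senior to every other lien.
The other liens, earliest effective date first: B (Jan 30, 2023), D (Jul 24, 2023), E (Oct 1, 2023), A (Apr 3, 2024).
The subordination applies — C was senior to E — so C and E swap.

E, B, D, C, A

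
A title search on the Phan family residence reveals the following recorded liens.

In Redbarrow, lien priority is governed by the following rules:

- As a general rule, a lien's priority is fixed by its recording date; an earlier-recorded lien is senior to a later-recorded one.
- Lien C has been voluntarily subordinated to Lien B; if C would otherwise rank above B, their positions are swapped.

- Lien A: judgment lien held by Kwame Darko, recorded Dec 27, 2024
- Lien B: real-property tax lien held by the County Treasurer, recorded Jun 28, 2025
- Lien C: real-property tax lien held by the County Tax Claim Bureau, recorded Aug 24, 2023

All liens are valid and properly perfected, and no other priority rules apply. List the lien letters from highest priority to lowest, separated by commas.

B, A, C

Sorted by effective date: C (Aug 24, 2023), A (Dec 27, 2024), B (Jun 28, 2025).
C is senior to B before the subordination, so the two trade places.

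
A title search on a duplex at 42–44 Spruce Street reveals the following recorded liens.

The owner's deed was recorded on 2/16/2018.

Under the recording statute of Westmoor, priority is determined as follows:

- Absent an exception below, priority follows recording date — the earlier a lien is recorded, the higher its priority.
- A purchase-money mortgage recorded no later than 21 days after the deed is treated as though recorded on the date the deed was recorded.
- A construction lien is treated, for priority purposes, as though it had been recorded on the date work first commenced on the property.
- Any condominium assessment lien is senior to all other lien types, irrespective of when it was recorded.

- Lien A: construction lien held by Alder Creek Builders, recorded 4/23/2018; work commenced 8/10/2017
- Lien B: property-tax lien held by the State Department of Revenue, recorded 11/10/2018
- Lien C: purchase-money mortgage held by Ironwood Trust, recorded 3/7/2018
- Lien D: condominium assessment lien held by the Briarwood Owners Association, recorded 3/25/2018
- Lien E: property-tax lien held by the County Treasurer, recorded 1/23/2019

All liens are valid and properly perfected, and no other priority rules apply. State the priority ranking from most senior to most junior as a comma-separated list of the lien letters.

First, effective dates: A is treated as recorded 8/10/2017, the work-commencement date; C was recorded within the 21-day window, so its effective date is the deed date 2/16/2018.
D is a condominium assessment lien and takes priority over every other lien.
Remaining liens by effective date: A (8/10/2017), C (2/16/2018), B (11/10/2018), E (1/23/2019).

D, A, C, B, E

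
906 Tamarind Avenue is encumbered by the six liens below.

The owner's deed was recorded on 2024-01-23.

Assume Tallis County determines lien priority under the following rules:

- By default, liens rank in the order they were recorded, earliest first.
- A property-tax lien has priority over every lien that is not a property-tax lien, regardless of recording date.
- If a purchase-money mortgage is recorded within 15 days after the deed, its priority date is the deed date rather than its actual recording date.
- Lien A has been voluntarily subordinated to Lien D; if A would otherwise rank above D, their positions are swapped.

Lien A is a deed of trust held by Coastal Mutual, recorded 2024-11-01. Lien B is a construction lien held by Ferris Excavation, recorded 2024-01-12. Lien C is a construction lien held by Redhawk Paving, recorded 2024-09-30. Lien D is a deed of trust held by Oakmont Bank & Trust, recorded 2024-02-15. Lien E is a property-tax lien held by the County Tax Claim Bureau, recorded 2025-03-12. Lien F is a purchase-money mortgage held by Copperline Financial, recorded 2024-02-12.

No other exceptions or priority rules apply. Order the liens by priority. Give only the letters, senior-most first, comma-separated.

First, effective dates: F was recorded 20 days after the deed — beyond 15 days — so no relation-back applies.
E is a property-tax lien, so it outranks all other liens regardless of date.
Remaining liens by effective date: B (2024-01-12), F (2024-02-12), D (2024-02-15), C (2024-09-30), A (2024-11-01).
A already ranks below D; the subordination has no effect.

E, B, F, D, C, A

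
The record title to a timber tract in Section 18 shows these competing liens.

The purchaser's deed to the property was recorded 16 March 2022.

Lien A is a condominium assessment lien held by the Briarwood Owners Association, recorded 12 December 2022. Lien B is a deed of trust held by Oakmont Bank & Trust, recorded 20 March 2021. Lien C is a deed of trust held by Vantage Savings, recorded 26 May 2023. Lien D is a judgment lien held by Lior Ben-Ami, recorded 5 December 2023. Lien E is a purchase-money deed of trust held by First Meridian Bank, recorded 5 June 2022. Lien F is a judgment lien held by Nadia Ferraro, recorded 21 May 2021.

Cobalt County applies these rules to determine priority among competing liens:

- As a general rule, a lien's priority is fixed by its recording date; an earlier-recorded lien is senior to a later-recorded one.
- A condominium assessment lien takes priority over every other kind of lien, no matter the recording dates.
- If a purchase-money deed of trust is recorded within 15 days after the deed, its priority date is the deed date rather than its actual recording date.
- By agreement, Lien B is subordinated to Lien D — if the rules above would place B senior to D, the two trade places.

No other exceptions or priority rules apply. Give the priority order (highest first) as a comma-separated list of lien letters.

A, D, F, E, C, B

Effective dates: E missed the 15-day window (81 days after the deed), so its recording date stands.
As a condominium assessment lien, A is senior to every other lien.
Among the remaining liens, by effective date: B (20 March 2021), F (21 May 2021), E (5 June 2022), C (26 May 2023), D (5 December 2023).
Because B would otherwise rank above D, the subordination swaps them.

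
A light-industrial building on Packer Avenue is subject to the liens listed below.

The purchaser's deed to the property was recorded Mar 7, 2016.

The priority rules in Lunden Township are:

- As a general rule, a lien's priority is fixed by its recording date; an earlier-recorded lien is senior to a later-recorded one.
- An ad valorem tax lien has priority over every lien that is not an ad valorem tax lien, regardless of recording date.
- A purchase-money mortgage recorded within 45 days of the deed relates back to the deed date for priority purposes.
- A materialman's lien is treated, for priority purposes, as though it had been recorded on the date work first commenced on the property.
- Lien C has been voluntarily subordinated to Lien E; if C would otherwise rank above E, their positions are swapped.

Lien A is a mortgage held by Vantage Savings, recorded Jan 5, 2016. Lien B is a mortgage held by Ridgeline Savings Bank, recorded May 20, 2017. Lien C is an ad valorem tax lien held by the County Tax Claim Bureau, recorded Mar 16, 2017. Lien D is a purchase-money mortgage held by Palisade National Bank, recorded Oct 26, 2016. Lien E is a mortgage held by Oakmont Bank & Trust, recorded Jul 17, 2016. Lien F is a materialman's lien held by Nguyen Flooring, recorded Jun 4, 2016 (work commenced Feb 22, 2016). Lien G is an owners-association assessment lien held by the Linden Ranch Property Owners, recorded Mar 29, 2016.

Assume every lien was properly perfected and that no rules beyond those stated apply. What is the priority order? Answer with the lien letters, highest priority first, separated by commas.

E, A, F, G, C, D, B

Effective dates: D was recorded 233 days after the deed — beyond 45 days — so no relation-back applies; F's effective date is Feb 22, 2016, when work began.
C is an ad valorem tax lien and takes priority over every other lien.
The other liens, earliest effective date first: A (Jan 5, 2016), F (Feb 22, 2016), G (Mar 29, 2016), E (Jul 17, 2016), D (Oct 26, 2016), B (May 20, 2017).
The subordination applies — C was senior to E — so C and E swap.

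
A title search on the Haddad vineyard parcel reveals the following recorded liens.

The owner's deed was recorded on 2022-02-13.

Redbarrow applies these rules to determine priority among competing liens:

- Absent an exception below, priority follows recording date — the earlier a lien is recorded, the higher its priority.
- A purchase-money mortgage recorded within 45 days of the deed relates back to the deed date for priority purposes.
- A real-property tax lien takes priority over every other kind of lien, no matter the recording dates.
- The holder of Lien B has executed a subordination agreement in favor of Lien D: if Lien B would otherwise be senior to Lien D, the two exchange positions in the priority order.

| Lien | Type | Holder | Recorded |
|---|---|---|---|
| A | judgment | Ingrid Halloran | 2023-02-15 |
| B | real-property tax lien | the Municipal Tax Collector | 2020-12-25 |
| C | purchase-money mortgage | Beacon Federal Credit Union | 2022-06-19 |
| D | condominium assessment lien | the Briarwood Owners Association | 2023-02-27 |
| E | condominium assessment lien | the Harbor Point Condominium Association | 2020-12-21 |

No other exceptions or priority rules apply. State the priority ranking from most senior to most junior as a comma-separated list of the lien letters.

Effective dates: C missed the 45-day window (126 days after the deed), so its recording date stands.
B, as a real-property tax lien, has superpriority and ranks first.
The other liens, earliest effective date first: E (2020-12-21), C (2022-06-19), A (2023-02-15), D (2023-02-27).
Because B would otherwise rank above D, the subordination swaps them.

D, E, C, A, B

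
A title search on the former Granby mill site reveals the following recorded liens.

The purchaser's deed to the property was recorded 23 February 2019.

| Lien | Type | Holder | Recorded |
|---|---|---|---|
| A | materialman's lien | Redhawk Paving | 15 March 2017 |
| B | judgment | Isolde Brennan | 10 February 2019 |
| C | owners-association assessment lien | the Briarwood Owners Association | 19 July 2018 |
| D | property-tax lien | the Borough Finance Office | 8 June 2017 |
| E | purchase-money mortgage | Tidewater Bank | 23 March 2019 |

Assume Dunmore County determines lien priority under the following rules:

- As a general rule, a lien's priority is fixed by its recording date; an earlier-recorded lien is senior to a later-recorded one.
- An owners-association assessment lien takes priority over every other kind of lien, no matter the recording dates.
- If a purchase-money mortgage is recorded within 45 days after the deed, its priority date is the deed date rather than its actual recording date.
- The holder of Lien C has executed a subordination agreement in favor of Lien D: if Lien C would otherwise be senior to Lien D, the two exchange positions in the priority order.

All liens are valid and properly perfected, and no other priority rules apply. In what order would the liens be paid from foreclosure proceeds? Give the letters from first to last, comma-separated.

D, A, C, B, E

Effective dates after the stated exceptions: E was recorded within the 45-day window, so its effective date is the deed date 23 February 2019.
As an owners-association assessment lien, C is senior to every other lien.
Remaining liens by effective date: A (15 March 2017), D (8 June 2017), B (10 February 2019), E (23 February 2019).
Because C would otherwise rank above D, the subordination swaps them.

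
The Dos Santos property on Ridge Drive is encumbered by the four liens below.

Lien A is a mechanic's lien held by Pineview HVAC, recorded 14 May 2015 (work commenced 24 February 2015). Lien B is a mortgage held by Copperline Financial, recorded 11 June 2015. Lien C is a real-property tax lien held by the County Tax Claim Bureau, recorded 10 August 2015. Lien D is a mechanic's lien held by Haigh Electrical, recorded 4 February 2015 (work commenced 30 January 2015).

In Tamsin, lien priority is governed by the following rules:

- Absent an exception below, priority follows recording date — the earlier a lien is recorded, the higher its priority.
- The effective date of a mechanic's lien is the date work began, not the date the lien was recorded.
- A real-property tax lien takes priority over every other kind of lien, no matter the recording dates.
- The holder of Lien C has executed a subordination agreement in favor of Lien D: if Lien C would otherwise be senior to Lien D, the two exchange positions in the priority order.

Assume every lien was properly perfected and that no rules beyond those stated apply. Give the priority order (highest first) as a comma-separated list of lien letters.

D, C, A, B

Adjusting effective dates: A's effective date is 24 February 2015, when work began; D's effective date is 30 January 2015, when work began.
C is a real-property tax lien, so it outranks all other liens regardless of date.
Among the remaining liens, by effective date: D (30 January 2015), A (24 February 2015), B (11 June 2015).
C would otherwise be senior to D, so under the subordination agreement C and D exchange positions.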